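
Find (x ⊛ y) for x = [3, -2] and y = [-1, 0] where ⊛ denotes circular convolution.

(x ⊛ y)[n] = Σ(m=0 to 1) x[m] · y[(n-m) mod 2]

Computing each output sample:
(x ⊛ y)[0] = -3
(x ⊛ y)[1] = 2

x ⊛ y = [-3, 2]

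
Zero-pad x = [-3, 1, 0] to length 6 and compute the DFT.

Original 3-point DFT: [-2, -3.5000-0.8660i, -3.5000+0.8660i]
Zero-padded 6-point DFT provides frequency interpolation.

DFT_6([x, 0, ...]) = [-2, -2.5000-0.8660i, -3.5000-0.8660i, -4, -3.5000+0.8660i, -2.5000+0.8660i]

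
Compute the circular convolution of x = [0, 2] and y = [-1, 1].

(x ⊛ y)[n] = Σ(m=0 to 1) x[m] · y[(n-m) mod 2]

Computing each output sample:
(x ⊛ y)[0] = 2
(x ⊛ y)[1] = -2

x ⊛ y = [2, -2]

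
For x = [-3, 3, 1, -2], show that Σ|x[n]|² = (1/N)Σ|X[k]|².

Time domain:
Σ|x[n]|² = |-3|² + |3|² + |1|² + |-2|² = 23.0000

Frequency domain:
(1/4)Σ|X[k]|² = (1/4)(|-1|² + |-4-5i|² + |-3|² + |-4+5i|²) = (1/4)·92.0000 = 23.0000

Both sides agree, confirming Parseval's theorem.

Σ|x[n]|² = (1/N)Σ|X[k]|² = 23.0000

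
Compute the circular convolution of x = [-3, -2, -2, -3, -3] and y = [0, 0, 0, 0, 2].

(x ⊛ y)[n] = Σ(m=0 to 4) x[m] · y[(n-m) mod 5]

Computing each output sample:
(x ⊛ y)[0] = -4
(x ⊛ y)[1] = -4
(x ⊛ y)[2] = -6
(x ⊛ y)[3] = -6
(x ⊛ y)[4] = -6

x ⊛ y = [-4, -4, -6, -6, -6]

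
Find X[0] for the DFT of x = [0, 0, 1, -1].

X[0] = Σ(n=0 to 3) x[n] · ω_4^0 = Σ x[n]
= (0) + (0) + (1) + (-1)

X[0] = 0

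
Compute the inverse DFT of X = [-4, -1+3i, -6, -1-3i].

x[n] = (1/4) Σ(k=0 to 3) X[k] · e^(2πikn/4)

Computing each x[n]:
x[0] = -3
x[1] = -1
x[2] = -2
x[3] = 2

x = [-3, -1, -2, 2]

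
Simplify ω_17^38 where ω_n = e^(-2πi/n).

Since ω_17^17 = 1, powers reduce modulo 17.
38 mod 17 = 4
So ω_17^38 = ω_17^4 = e^(-2πi·4/17)

ω_17^38 = ω_17^4 = 0.0923-0.9957i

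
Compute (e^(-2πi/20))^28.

Since ω_20^20 = 1, powers reduce modulo 20.
28 mod 20 = 8
So ω_20^28 = ω_20^8 = e^(-2πi·8/20)

ω_20^28 = ω_20^8 = -0.8090-0.5878i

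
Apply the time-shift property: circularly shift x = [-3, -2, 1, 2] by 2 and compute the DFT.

Time shift by 2: X_shifted[k] = ω_4^(2k) · X[k]
Shifted x = [1, 2, -3, -2]

DFT(x[n-2]) = [-2, 4-4i, -2, 4+4i]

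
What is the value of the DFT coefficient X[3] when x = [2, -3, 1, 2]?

X[3] = Σ(n=0 to 3) x[n] · ω_4^(3n) where ω_4 = e^(-2πi/4)
= (2)·ω_4^0 + (-3)·ω_4^3 + (1)·ω_4^6 + (2)·ω_4^9

X[3] = 1-5i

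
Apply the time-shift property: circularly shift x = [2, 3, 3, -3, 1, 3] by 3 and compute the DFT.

Time shift by 3: X_shifted[k] = ω_6^(3k) · X[k]
Shifted x = [-3, 1, 3, 2, 3, 3]

DFT(x[n-3]) = [9, -6.0000+1.7321i, -6.0000+1.7321i, -3, -6.0000-1.7321i, -6.0000-1.7321i]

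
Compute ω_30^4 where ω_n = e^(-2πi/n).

ω_30^4 = e^(-2πi·4/30)
= cos(-2π·4/30) + i·sin(-2π·4/30)
= cos(-8π/30) + i·sin(-8π/30)

ω_30^4 = cos(-8π/30) + i·sin(-8π/30) = 0.6691-0.7431i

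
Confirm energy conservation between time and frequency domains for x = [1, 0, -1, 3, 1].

Time domain:
Σ|x[n]|² = |1|² + |0|² + |-1|² + |3|² + |1|² = 12.0000

Frequency domain:
(1/5)Σ|X[k]|² = (1/5)(|4|² + |-0.3090+3.3022i|² + |0.8090-3.2164i|² + |0.8090+3.2164i|² + |-0.3090-3.3022i|²) = (1/5)·60.0000 = 12.0000

Both sides agree, confirming Parseval's theorem.

Σ|x[n]|² = (1/N)Σ|X[k]|² = 12.0000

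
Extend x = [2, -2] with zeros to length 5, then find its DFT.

Original 2-point DFT: [0, 4]
Zero-padded 5-point DFT provides frequency interpolation.

DFT_5([x, 0, ...]) = [0, 1.3820+1.9021i, 3.6180+1.1756i, 3.6180-1.1756i, 1.3820-1.9021i]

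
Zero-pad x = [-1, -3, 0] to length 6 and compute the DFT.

Original 3-point DFT: [-4, 0.5000+2.5981i, 0.5000-2.5981i]
Zero-padded 6-point DFT provides frequency interpolation.

DFT_6([x, 0, ...]) = [-4, -2.5000+2.5981i, 0.5000+2.5981i, 2, 0.5000-2.5981i, -2.5000-2.5981i]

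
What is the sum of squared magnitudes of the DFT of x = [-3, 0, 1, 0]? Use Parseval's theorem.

Parseval: Σ|x[n]|² = (1/N)Σ|X[k]|², so Σ|X[k]|² = N·Σ|x[n]|² = 4·10.0000

Σ|X[k]|² = N·Σ|x[n]|² = 4·10.0000 = 40.0000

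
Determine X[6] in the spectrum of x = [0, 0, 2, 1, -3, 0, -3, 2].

X[6] = Σ(n=0 to 7) x[n] · ω_8^(6n) where ω_8 = e^(-2πi/8)
= (0)·ω_8^0 + (0)·ω_8^6 + (2)·ω_8^12 + (1)·ω_8^18 + (-3)·ω_8^24 + (0)·ω_8^30 + (-3)·ω_8^36 + (2)·ω_8^42

X[6] = -2-3i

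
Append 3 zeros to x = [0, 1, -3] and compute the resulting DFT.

Original 3-point DFT: [-2, 1.0000-3.4641i, 1.0000+3.4641i]
Zero-padded 6-point DFT provides frequency interpolation.

DFT_6([x, 0, ...]) = [-2, 2.0000+1.7321i, 1.0000-3.4641i, -4, 1.0000+3.4641i, 2.0000-1.7321i]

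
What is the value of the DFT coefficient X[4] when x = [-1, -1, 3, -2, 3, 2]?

X[4] = Σ(n=0 to 5) x[n] · ω_6^(4n) where ω_6 = e^(-2πi/6)
= (-1)·ω_6^0 + (-1)·ω_6^4 + (3)·ω_6^8 + (-2)·ω_6^12 + (3)·ω_6^16 + (2)·ω_6^20

X[4] = -6.5000-2.5981i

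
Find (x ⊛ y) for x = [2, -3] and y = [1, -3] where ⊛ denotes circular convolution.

(x ⊛ y)[n] = Σ(m=0 to 1) x[m] · y[(n-m) mod 2]

Computing each output sample:
(x ⊛ y)[0] = 11
(x ⊛ y)[1] = -9

x ⊛ y = [11, -9]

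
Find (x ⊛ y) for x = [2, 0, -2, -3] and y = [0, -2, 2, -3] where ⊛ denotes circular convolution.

(x ⊛ y)[n] = Σ(m=0 to 3) x[m] · y[(n-m) mod 4]

Computing each output sample:
(x ⊛ y)[0] = 2
(x ⊛ y)[1] = -4
(x ⊛ y)[2] = 13
(x ⊛ y)[3] = -2

x ⊛ y = [2, -4, 13, -2]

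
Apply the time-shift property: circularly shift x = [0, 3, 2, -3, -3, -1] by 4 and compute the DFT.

Time shift by 4: X_shifted[k] = ω_6^(4k) · X[k]
Shifted x = [2, -3, -3, -1, 0, 3]

DFT(x[n-4]) = [-2, 4.5000+7.7942i, 2.5000+2.5981i, 0, 2.5000-2.5981i, 4.5000-7.7942i]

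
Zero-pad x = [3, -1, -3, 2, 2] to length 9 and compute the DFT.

Original 5-point DFT: [3, 4.1180+5.7921i, 1.8820-2.9919i, 1.8820+2.9919i, 4.1180-5.7921i]
Zero-padded 9-point DFT provides frequency interpolation.

DFT_9([x, 0, ...]) = [3, -1.1664+1.1811i, 6.1775+5.0285i, 6.0000-3.4641i, 0.9889-1.3488i, 0.9889+1.3488i, 6.0000+3.4641i, 6.1775-5.0285i, -1.1664-1.1811i]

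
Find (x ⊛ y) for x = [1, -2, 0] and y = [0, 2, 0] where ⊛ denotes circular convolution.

(x ⊛ y)[n] = Σ(m=0 to 2) x[m] · y[(n-m) mod 3]

Computing each output sample:
(x ⊛ y)[0] = 0
(x ⊛ y)[1] = 2
(x ⊛ y)[2] = -4

x ⊛ y = [0, 2, -4]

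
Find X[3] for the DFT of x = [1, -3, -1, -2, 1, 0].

X[3] = Σ(n=0 to 5) x[n] · ω_6^(3n) where ω_6 = e^(-2πi/6)
= (1)·ω_6^0 + (-3)·ω_6^3 + (-1)·ω_6^6 + (-2)·ω_6^9 + (1)·ω_6^12 + (0)·ω_6^15

X[3] = 6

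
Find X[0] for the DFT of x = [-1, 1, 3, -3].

X[0] = Σ(n=0 to 3) x[n] · ω_4^0 = Σ x[n]
= (-1) + (1) + (3) + (-3)

X[0] = 0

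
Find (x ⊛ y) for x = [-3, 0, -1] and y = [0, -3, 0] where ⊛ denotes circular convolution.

(x ⊛ y)[n] = Σ(m=0 to 2) x[m] · y[(n-m) mod 3]

Computing each output sample:
(x ⊛ y)[0] = 3
(x ⊛ y)[1] = 9
(x ⊛ y)[2] = 0

x ⊛ y = [3, 9, 0]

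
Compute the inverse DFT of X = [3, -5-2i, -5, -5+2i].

x[n] = (1/4) Σ(k=0 to 3) X[k] · e^(2πikn/4)

Computing each x[n]:
x[0] = -3
x[1] = 3
x[2] = 2
x[3] = 1

x = [-3, 3, 2, 1]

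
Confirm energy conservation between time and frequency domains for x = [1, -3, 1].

Time domain:
Σ|x[n]|² = |1|² + |-3|² + |1|² = 11.0000

Frequency domain:
(1/3)Σ|X[k]|² = (1/3)(|-1|² + |2.0000+3.4641i|² + |2.0000-3.4641i|²) = (1/3)·33.0000 = 11.0000

Both sides agree, confirming Parseval's theorem.

Σ|x[n]|² = (1/N)Σ|X[k]|² = 11.0000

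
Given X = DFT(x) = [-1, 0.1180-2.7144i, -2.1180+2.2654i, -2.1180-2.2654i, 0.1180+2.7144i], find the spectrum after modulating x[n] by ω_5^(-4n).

Modulation property: DFT(ω_5^(-4n)·x[n]) = X[(k-4) mod 5], so circularly shift X by 4 positions.

X[k-4] = [0.1180-2.7144i, -2.1180+2.2654i, -2.1180-2.2654i, 0.1180+2.7144i, -1]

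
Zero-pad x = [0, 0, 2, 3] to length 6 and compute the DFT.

Original 4-point DFT: [5, -2+3i, -1, -2-3i]
Zero-padded 6-point DFT provides frequency interpolation.

DFT_6([x, 0, ...]) = [5, -4.0000-1.7321i, 2.0000+1.7321i, -1, 2.0000-1.7321i, -4.0000+1.7321i]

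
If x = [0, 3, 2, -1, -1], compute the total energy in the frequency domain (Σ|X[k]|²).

Parseval: Σ|x[n]|² = (1/N)Σ|X[k]|², so Σ|X[k]|² = N·Σ|x[n]|² = 5·15.0000

Σ|X[k]|² = N·Σ|x[n]|² = 5·15.0000 = 75.0000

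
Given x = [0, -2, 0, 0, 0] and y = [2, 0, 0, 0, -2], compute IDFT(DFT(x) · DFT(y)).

(x ⊛ y)[n] = Σ(m=0 to 4) x[m] · y[(n-m) mod 5]

Computing each output sample:
(x ⊛ y)[0] = 4
(x ⊛ y)[1] = -4
(x ⊛ y)[2] = 0
(x ⊛ y)[3] = 0
(x ⊛ y)[4] = 0

x ⊛ y = [4, -4, 0, 0, 0]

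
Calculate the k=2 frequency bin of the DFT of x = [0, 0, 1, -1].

X[2] = Σ(n=0 to 3) x[n] · ω_4^(2n) where ω_4 = e^(-2πi/4)
= (0)·ω_4^0 + (0)·ω_4^2 + (1)·ω_4^4 + (-1)·ω_4^6

X[2] = 2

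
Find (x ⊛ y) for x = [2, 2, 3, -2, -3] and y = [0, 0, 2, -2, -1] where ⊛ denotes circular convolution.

(x ⊛ y)[n] = Σ(m=0 to 4) x[m] · y[(n-m) mod 5]

Computing each output sample:
(x ⊛ y)[0] = -12
(x ⊛ y)[1] = -5
(x ⊛ y)[2] = 12
(x ⊛ y)[3] = 3
(x ⊛ y)[4] = 0

x ⊛ y = [-12, -5, 12, 3, 0]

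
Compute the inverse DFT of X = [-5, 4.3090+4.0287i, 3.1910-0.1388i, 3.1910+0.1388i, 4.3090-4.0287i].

x[n] = (1/5) Σ(k=0 to 4) X[k] · e^(2πikn/5)

Computing each x[n]:
x[0] = 2
x[1] = -3
x[2] = -3
x[3] = -1
x[4] = 0

x = [2, -3, -3, -1, 0]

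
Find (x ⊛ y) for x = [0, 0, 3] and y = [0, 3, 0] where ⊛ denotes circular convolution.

(x ⊛ y)[n] = Σ(m=0 to 2) x[m] · y[(n-m) mod 3]

Computing each output sample:
(x ⊛ y)[0] = 9
(x ⊛ y)[1] = 0
(x ⊛ y)[2] = 0

x ⊛ y = [9, 0, 0]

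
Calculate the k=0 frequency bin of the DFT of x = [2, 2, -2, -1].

X[0] = Σ(n=0 to 3) x[n] · ω_4^0 = Σ x[n]
= (2) + (2) + (-2) + (-1)

X[0] = 1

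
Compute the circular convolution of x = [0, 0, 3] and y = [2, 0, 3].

(x ⊛ y)[n] = Σ(m=0 to 2) x[m] · y[(n-m) mod 3]

Computing each output sample:
(x ⊛ y)[0] = 0
(x ⊛ y)[1] = 9
(x ⊛ y)[2] = 6

x ⊛ y = [0, 9, 6]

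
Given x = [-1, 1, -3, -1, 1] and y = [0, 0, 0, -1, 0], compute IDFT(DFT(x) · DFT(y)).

(x ⊛ y)[n] = Σ(m=0 to 4) x[m] · y[(n-m) mod 5]

Computing each output sample:
(x ⊛ y)[0] = 3
(x ⊛ y)[1] = 1
(x ⊛ y)[2] = -1
(x ⊛ y)[3] = 1
(x ⊛ y)[4] = -1

x ⊛ y = [3, 1, -1, 1, -1]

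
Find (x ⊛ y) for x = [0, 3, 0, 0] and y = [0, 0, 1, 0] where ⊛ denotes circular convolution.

(x ⊛ y)[n] = Σ(m=0 to 3) x[m] · y[(n-m) mod 4]

Computing each output sample:
(x ⊛ y)[0] = 0
(x ⊛ y)[1] = 0
(x ⊛ y)[2] = 0
(x ⊛ y)[3] = 3

x ⊛ y = [0, 0, 0, 3]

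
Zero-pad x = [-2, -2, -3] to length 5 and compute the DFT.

Original 3-point DFT: [-7, 0.5000-0.8660i, 0.5000+0.8660i]
Zero-padded 5-point DFT provides frequency interpolation.

DFT_5([x, 0, ...]) = [-7, -0.1910+3.6655i, -1.3090-1.6776i, -1.3090+1.6776i, -0.1910-3.6655i]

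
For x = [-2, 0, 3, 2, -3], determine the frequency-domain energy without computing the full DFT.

Parseval: Σ|x[n]|² = (1/N)Σ|X[k]|², so Σ|X[k]|² = N·Σ|x[n]|² = 5·26.0000

Σ|X[k]|² = N·Σ|x[n]|² = 5·26.0000 = 130.0000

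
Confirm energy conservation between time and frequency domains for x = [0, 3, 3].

Time domain:
Σ|x[n]|² = |0|² + |3|² + |3|² = 18.0000

Frequency domain:
(1/3)Σ|X[k]|² = (1/3)(|6|² + |-3|² + |-3|²) = (1/3)·54.0000 = 18.0000

Both sides agree, confirming Parseval's theorem.

Σ|x[n]|² = (1/N)Σ|X[k]|² = 18.0000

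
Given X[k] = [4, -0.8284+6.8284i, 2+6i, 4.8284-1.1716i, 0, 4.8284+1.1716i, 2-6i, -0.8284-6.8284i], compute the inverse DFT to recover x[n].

x[n] = (1/8) Σ(k=0 to 7) X[k] · e^(2πikn/8)

Computing each x[n]:
x[0] = 2
x[1] = -3
x[2] = -2
x[3] = 2
x[4] = 0
x[5] = 1
x[6] = 2
x[7] = 2

x = [2, -3, -2, 2, 0, 1, 2, 2]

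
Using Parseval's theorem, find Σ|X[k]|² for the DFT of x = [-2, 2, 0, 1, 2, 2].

Parseval: Σ|x[n]|² = (1/N)Σ|X[k]|², so Σ|X[k]|² = N·Σ|x[n]|² = 6·17.0000

Σ|X[k]|² = N·Σ|x[n]|² = 6·17.0000 = 102.0000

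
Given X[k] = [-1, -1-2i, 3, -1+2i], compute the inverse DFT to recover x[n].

x[n] = (1/4) Σ(k=0 to 3) X[k] · e^(2πikn/4)

Computing each x[n]:
x[0] = 0
x[1] = 0
x[2] = 1
x[3] = -2

x = [0, 0, 1, -2]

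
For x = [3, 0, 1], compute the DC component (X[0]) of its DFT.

X[0] = Σ(n=0 to 2) x[n] · ω_3^0 = Σ x[n]
= (3) + (0) + (1)

X[0] = 4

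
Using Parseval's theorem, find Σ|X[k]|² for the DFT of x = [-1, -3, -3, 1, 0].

Parseval: Σ|x[n]|² = (1/N)Σ|X[k]|², so Σ|X[k]|² = N·Σ|x[n]|² = 5·20.0000

Σ|X[k]|² = N·Σ|x[n]|² = 5·20.0000 = 100.0000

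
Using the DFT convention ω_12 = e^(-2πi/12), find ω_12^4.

ω_12^4 = e^(-2πi·4/12)
= cos(-2π·4/12) + i·sin(-2π·4/12)
= cos(-8π/12) + i·sin(-8π/12)

ω_12^4 = cos(-8π/12) + i·sin(-8π/12) = -0.5000-0.8660i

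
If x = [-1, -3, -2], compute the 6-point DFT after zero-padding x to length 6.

Original 3-point DFT: [-6, 1.5000+0.8660i, 1.5000-0.8660i]
Zero-padded 6-point DFT provides frequency interpolation.

DFT_6([x, 0, ...]) = [-6, -1.5000+4.3301i, 1.5000+0.8660i, 0, 1.5000-0.8660i, -1.5000-4.3301i]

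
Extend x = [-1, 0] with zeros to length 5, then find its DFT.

Original 2-point DFT: [-1, -1]
Zero-padded 5-point DFT provides frequency interpolation.

DFT_5([x, 0, ...]) = [-1, -1, -1, -1, -1]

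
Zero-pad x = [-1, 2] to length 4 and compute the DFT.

Original 2-point DFT: [1, -3]
Zero-padded 4-point DFT provides frequency interpolation.

DFT_4([x, 0, ...]) = [1, -1-2i, -3, -1+2i]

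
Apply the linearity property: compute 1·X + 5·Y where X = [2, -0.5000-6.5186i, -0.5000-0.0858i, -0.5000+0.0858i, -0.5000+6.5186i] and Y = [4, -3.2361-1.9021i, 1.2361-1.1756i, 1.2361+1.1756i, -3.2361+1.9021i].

By linearity: DFT(1x + 5y) = 1·DFT(x) + 5·DFT(y)
= 1·[2, -0.5000-6.5186i, -0.5000-0.0858i, -0.5000+0.0858i, -0.5000+6.5186i] + 5·[4, -3.2361-1.9021i, 1.2361-1.1756i, 1.2361+1.1756i, -3.2361+1.9021i]

Computing element-wise:
Z[0] = 1·(2) + 5·(4) = 22
Z[1] = 1·(-0.5000-6.5186i) + 5·(-3.2361-1.9021i) = -16.6805-16.0291i
Z[2] = 1·(-0.5000-0.0858i) + 5·(1.2361-1.1756i) = 5.6805-5.9638i
Z[3] = 1·(-0.5000+0.0858i) + 5·(1.2361+1.1756i) = 5.6805+5.9638i
Z[4] = 1·(-0.5000+6.5186i) + 5·(-3.2361+1.9021i) = -16.6805+16.0291i

DFT(1x + 5y) = 1·X + 5·Y = [22, -16.6805-16.0291i, 5.6805-5.9638i, 5.6805+5.9638i, -16.6805+16.0291i]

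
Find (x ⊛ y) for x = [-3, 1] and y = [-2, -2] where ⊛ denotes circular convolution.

(x ⊛ y)[n] = Σ(m=0 to 1) x[m] · y[(n-m) mod 2]

Computing each output sample:
(x ⊛ y)[0] = 4
(x ⊛ y)[1] = 4

x ⊛ y = [4, 4]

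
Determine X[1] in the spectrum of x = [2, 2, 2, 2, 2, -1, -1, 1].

X[1] = Σ(n=0 to 7) x[n] · ω_8^(1n) where ω_8 = e^(-2πi/8)
= (2)·ω_8^0 + (2)·ω_8^1 + (2)·ω_8^2 + (2)·ω_8^3 + (2)·ω_8^4 + (-1)·ω_8^5 + (-1)·ω_8^6 + (1)·ω_8^7

X[1] = 1.4142-5.8284i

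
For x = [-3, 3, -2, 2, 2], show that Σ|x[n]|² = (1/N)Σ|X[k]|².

Time domain:
Σ|x[n]|² = |-3|² + |3|² + |-2|² + |2|² + |2|² = 30.0000

Frequency domain:
(1/5)Σ|X[k]|² = (1/5)(|2|² + |-1.4549+1.4001i|² + |-7.0451-4.3920i|² + |-7.0451+4.3920i|² + |-1.4549-1.4001i|²) = (1/5)·150.0000 = 30.0000

Both sides agree, confirming Parseval's theorem.

Σ|x[n]|² = (1/N)Σ|X[k]|² = 30.0000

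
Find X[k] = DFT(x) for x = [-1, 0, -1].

X[k] = Σ(n=0 to 2) x[n] · ω_3^(nk)
where ω_3 = e^(-2πi/3)

Computing each X[k]:
X[0] = -2
X[1] = -0.5000-0.8660i
X[2] = -0.5000+0.8660i

X = [-2, -0.5000-0.8660i, -0.5000+0.8660i]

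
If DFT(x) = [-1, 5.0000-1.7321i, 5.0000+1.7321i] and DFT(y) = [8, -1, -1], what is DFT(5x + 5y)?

By linearity: DFT(5x + 5y) = 5·DFT(x) + 5·DFT(y)
= 5·[-1, 5.0000-1.7321i, 5.0000+1.7321i] + 5·[8, -1, -1]

Computing element-wise:
Z[0] = 5·(-1) + 5·(8) = 35
Z[1] = 5·(5.0000-1.7321i) + 5·(-1) = 20.0000-8.6605i
Z[2] = 5·(5.0000+1.7321i) + 5·(-1) = 20.0000+8.6605i

DFT(5x + 5y) = 5·X + 5·Y = [35, 20.0000-8.6605i, 20.0000+8.6605i]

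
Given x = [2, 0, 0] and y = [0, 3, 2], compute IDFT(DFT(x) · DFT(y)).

(x ⊛ y)[n] = Σ(m=0 to 2) x[m] · y[(n-m) mod 3]

Computing each output sample:
(x ⊛ y)[0] = 0
(x ⊛ y)[1] = 6
(x ⊛ y)[2] = 4

x ⊛ y = [0, 6, 4]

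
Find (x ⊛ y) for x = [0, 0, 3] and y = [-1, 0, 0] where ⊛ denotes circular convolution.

(x ⊛ y)[n] = Σ(m=0 to 2) x[m] · y[(n-m) mod 3]

Computing each output sample:
(x ⊛ y)[0] = 0
(x ⊛ y)[1] = 0
(x ⊛ y)[2] = -3

x ⊛ y = [0, 0, -3]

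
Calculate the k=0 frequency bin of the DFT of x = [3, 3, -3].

X[0] = Σ(n=0 to 2) x[n] · ω_3^0 = Σ x[n]
= (3) + (3) + (-3)

X[0] = 3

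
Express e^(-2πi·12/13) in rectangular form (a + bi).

ω_13^12 = e^(-2πi·12/13)
= cos(-2π·12/13) + i·sin(-2π·12/13)
= cos(-24π/13) + i·sin(-24π/13)

ω_13^12 = cos(-24π/13) + i·sin(-24π/13) = 0.8855+0.4647i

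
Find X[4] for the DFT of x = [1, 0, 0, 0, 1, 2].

X[4] = Σ(n=0 to 5) x[n] · ω_6^(4n) where ω_6 = e^(-2πi/6)
= (1)·ω_6^0 + (0)·ω_6^4 + (0)·ω_6^8 + (0)·ω_6^12 + (1)·ω_6^16 + (2)·ω_6^20

X[4] = -0.5000-0.8660i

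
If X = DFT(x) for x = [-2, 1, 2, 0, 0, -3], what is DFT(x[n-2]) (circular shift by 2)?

Time shift by 2: X_shifted[k] = ω_6^(2k) · X[k]
Shifted x = [0, -3, -2, 1, 2, 0]

DFT(x[n-2]) = [-2, -2.5000+6.0622i, 2.5000-0.8660i, 2, 2.5000+0.8660i, -2.5000-6.0622i]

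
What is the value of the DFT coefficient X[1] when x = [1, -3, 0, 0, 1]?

X[1] = Σ(n=0 to 4) x[n] · ω_5^(1n) where ω_5 = e^(-2πi/5)
= (1)·ω_5^0 + (-3)·ω_5^1 + (0)·ω_5^2 + (0)·ω_5^3 + (1)·ω_5^4

X[1] = 0.3820+3.8042i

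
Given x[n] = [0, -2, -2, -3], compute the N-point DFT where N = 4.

X[k] = Σ(n=0 to 3) x[n] · ω_4^(nk)
where ω_4 = e^(-2πi/4)

Computing each X[k]:
X[0] = -7
X[1] = 2-1i
X[2] = 3
X[3] = 2+1i

X = [-7, 2-1i, 3, 2+1i]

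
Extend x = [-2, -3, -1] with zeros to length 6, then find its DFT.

Original 3-point DFT: [-6, 1.7321i, -1.7321i]
Zero-padded 6-point DFT provides frequency interpolation.

DFT_6([x, 0, ...]) = [-6, -3.0000+3.4641i, 1.7321i, 0, -1.7321i, -3.0000-3.4641i]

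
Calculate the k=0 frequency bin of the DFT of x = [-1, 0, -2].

X[0] = Σ(n=0 to 2) x[n] · ω_3^0 = Σ x[n]
= (-1) + (0) + (-2)

X[0] = -3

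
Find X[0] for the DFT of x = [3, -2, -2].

X[0] = Σ(n=0 to 2) x[n] · ω_3^0 = Σ x[n]
= (3) + (-2) + (-2)

X[0] = -1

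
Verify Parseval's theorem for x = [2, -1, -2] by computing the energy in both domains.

Time domain:
Σ|x[n]|² = |2|² + |-1|² + |-2|² = 9.0000

Frequency domain:
(1/3)Σ|X[k]|² = (1/3)(|-1|² + |3.5000-0.8660i|² + |3.5000+0.8660i|²) = (1/3)·27.0000 = 9.0000

Both sides agree, confirming Parseval's theorem.

Σ|x[n]|² = (1/N)Σ|X[k]|² = 9.0000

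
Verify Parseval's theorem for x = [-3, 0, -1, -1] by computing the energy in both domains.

Time domain:
Σ|x[n]|² = |-3|² + |0|² + |-1|² + |-1|² = 11.0000

Frequency domain:
(1/4)Σ|X[k]|² = (1/4)(|-5|² + |-2-1i|² + |-3|² + |-2+1i|²) = (1/4)·44.0000 = 11.0000

Both sides agree, confirming Parseval's theorem.

Σ|x[n]|² = (1/N)Σ|X[k]|² = 11.0000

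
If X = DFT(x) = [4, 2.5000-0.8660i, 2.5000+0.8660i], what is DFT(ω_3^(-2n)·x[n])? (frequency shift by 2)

Modulation property: DFT(ω_3^(-2n)·x[n]) = X[(k-2) mod 3], so circularly shift X by 2 positions.

X[k-2] = [2.5000-0.8660i, 2.5000+0.8660i, 4]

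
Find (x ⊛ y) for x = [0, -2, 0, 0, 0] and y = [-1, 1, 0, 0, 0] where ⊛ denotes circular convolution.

(x ⊛ y)[n] = Σ(m=0 to 4) x[m] · y[(n-m) mod 5]

Computing each output sample:
(x ⊛ y)[0] = 0
(x ⊛ y)[1] = 2
(x ⊛ y)[2] = -2
(x ⊛ y)[3] = 0
(x ⊛ y)[4] = 0

x ⊛ y = [0, 2, -2, 0, 0]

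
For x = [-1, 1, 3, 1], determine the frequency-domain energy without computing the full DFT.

Parseval: Σ|x[n]|² = (1/N)Σ|X[k]|², so Σ|X[k]|² = N·Σ|x[n]|² = 4·12.0000

Σ|X[k]|² = N·Σ|x[n]|² = 4·12.0000 = 48.0000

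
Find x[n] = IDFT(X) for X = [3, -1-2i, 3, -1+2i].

x[n] = (1/4) Σ(k=0 to 3) X[k] · e^(2πikn/4)

Computing each x[n]:
x[0] = 1
x[1] = 1
x[2] = 2
x[3] = -1

x = [1, 1, 2, -1]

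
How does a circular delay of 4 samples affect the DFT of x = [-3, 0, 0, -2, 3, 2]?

Time shift by 4: X_shifted[k] = ω_6^(4k) · X[k]
Shifted x = [0, -2, 3, 2, -3, 0]

DFT(x[n-4]) = [0, -3.0000-3.4641i, 3.0000+6.9282i, 0, 3.0000-6.9282i, -3.0000+3.4641i]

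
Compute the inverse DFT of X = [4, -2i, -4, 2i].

x[n] = (1/4) Σ(k=0 to 3) X[k] · e^(2πikn/4)

Computing each x[n]:
x[0] = 0
x[1] = 3
x[2] = 0
x[3] = 1

x = [0, 3, 0, 1]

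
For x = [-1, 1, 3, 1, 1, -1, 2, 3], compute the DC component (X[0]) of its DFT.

X[0] = Σ(n=0 to 7) x[n] · ω_8^0 = Σ x[n]
= (-1) + (1) + (3) + (1) + (1) + (-1) + (2) + (3)

X[0] = 9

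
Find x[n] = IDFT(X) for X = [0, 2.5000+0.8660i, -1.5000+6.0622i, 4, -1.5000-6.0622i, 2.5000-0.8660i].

x[n] = (1/6) Σ(k=0 to 5) X[k] · e^(2πikn/6)

Computing each x[n]:
x[0] = 1
x[1] = -2
x[2] = 2
x[3] = -2
x[4] = -1
x[5] = 2

x = [1, -2, 2, -2, -1, 2]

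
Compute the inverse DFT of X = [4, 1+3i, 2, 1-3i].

x[n] = (1/4) Σ(k=0 to 3) X[k] · e^(2πikn/4)

Computing each x[n]:
x[0] = 2
x[1] = -1
x[2] = 1
x[3] = 2

x = [2, -1, 1, 2]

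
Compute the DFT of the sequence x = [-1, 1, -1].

X[k] = Σ(n=0 to 2) x[n] · ω_3^(nk)
where ω_3 = e^(-2πi/3)

Computing each X[k]:
X[0] = -1
X[1] = -1.0000-1.7321i
X[2] = -1.0000+1.7321i

X = [-1, -1.0000-1.7321i, -1.0000+1.7321i]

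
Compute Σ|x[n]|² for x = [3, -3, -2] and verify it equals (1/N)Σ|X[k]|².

Time domain:
Σ|x[n]|² = |3|² + |-3|² + |-2|² = 22.0000

Frequency domain:
(1/3)Σ|X[k]|² = (1/3)(|-2|² + |5.5000+0.8660i|² + |5.5000-0.8660i|²) = (1/3)·66.0000 = 22.0000

Both sides agree, confirming Parseval's theorem.

Σ|x[n]|² = (1/N)Σ|X[k]|² = 22.0000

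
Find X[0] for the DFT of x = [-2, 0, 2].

X[0] = Σ(n=0 to 2) x[n] · ω_3^0 = Σ x[n]
= (-2) + (0) + (2)

X[0] = 0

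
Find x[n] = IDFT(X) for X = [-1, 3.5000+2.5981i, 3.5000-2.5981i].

x[n] = (1/3) Σ(k=0 to 2) X[k] · e^(2πikn/3)

Computing each x[n]:
x[0] = 2
x[1] = -3
x[2] = 0

x = [2, -3, 0]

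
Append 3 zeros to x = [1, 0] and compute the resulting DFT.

Original 2-point DFT: [1, 1]
Zero-padded 5-point DFT provides frequency interpolation.

DFT_5([x, 0, ...]) = [1, 1, 1, 1, 1]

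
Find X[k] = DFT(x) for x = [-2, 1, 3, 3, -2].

X[k] = Σ(n=0 to 4) x[n] · ω_5^(nk)
where ω_5 = e^(-2πi/5)

Computing each X[k]:
X[0] = 3
X[1] = -7.1631-2.8532i
X[2] = 0.6631-1.7634i
X[3] = 0.6631+1.7634i
X[4] = -7.1631+2.8532i

X = [3, -7.1631-2.8532i, 0.6631-1.7634i, 0.6631+1.7634i, -7.1631+2.8532i]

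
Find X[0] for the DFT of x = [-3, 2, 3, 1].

X[0] = Σ(n=0 to 3) x[n] · ω_4^0 = Σ x[n]
= (-3) + (2) + (3) + (1)

X[0] = 3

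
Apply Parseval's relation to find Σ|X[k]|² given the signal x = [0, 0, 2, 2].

Parseval: Σ|x[n]|² = (1/N)Σ|X[k]|², so Σ|X[k]|² = N·Σ|x[n]|² = 4·8.0000

Σ|X[k]|² = N·Σ|x[n]|² = 4·8.0000 = 32.0000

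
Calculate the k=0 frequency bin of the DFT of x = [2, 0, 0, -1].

X[0] = Σ(n=0 to 3) x[n] · ω_4^0 = Σ x[n]
= (2) + (0) + (0) + (-1)

X[0] = 1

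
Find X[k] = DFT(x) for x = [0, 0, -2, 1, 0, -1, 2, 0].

X[k] = Σ(n=0 to 7) x[n] · ω_8^(nk)
where ω_8 = e^(-2πi/8)

Computing each X[k]:
X[0] = 0
X[1] = 2.5858i
X[2] = 2i
X[3] = -5.4142i
X[4] = 0
X[5] = 5.4142i
X[6] = -2i
X[7] = -2.5858i

X = [0, 2.5858i, 2i, -5.4142i, 0, 5.4142i, -2i, -2.5858i]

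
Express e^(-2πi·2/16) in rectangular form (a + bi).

ω_16^2 = e^(-2πi·2/16)
= cos(-2π·2/16) + i·sin(-2π·2/16)
= cos(-4π/16) + i·sin(-4π/16)

ω_16^2 = cos(-4π/16) + i·sin(-4π/16) = 0.7071-0.7071i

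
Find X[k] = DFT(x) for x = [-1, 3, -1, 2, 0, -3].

X[k] = Σ(n=0 to 5) x[n] · ω_6^(nk)
where ω_6 = e^(-2πi/6)

Computing each X[k]:
X[0] = 0
X[1] = -2.5000-4.3301i
X[2] = 1.5000-6.0622i
X[3] = -4
X[4] = 1.5000+6.0622i
X[5] = -2.5000+4.3301i

X = [0, -2.5000-4.3301i, 1.5000-6.0622i, -4, 1.5000+6.0622i, -2.5000+4.3301i]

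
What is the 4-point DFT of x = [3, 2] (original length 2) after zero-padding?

Original 2-point DFT: [5, 1]
Zero-padded 4-point DFT provides frequency interpolation.

DFT_4([x, 0, ...]) = [5, 3-2i, 1, 3+2i]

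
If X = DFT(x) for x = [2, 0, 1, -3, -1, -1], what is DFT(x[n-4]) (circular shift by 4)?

Time shift by 4: X_shifted[k] = ω_6^(4k) · X[k]
Shifted x = [1, -3, -1, -1, 2, 0]

DFT(x[n-4]) = [-2, 5.1962i, 1, 6, 1, -5.1962i]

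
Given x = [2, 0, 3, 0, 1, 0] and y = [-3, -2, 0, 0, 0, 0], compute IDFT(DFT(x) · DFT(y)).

(x ⊛ y)[n] = Σ(m=0 to 5) x[m] · y[(n-m) mod 6]

Computing each output sample:
(x ⊛ y)[0] = -6
(x ⊛ y)[1] = -4
(x ⊛ y)[2] = -9
(x ⊛ y)[3] = -6
(x ⊛ y)[4] = -3
(x ⊛ y)[5] = -2

x ⊛ y = [-6, -4, -9, -6, -3, -2]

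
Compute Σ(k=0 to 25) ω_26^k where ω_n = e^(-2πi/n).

Sum of all nth roots of unity equals 0 for n > 1 (geometric series with r ≠ 1).

0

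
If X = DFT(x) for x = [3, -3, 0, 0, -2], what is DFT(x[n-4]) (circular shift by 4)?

Time shift by 4: X_shifted[k] = ω_5^(4k) · X[k]
Shifted x = [-3, 0, 0, -2, 3]

DFT(x[n-4]) = [-2, -0.4549+1.6776i, -6.0451+3.6655i, -6.0451-3.6655i, -0.4549-1.6776i]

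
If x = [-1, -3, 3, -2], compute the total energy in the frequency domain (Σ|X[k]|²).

Parseval: Σ|x[n]|² = (1/N)Σ|X[k]|², so Σ|X[k]|² = N·Σ|x[n]|² = 4·23.0000

Σ|X[k]|² = N·Σ|x[n]|² = 4·23.0000 = 92.0000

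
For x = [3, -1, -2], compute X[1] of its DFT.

X[1] = Σ(n=0 to 2) x[n] · ω_3^(1n) where ω_3 = e^(-2πi/3)
= (3)·ω_3^0 + (-1)·ω_3^1 + (-2)·ω_3^2

X[1] = 4.5000-0.8660i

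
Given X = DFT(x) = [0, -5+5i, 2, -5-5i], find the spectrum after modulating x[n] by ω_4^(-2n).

Modulation property: DFT(ω_4^(-2n)·x[n]) = X[(k-2) mod 4], so circularly shift X by 2 positions.

X[k-2] = [2, -5-5i, 0, -5+5i]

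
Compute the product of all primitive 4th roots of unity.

The primitive 4th roots of unity are ω_4^k for k coprime to 4: k ∈ {1, 3}
Their product equals the constant term of the cyclotomic polynomial Φ_4(x) up to sign.
For n ≥ 3, the product of all primitive nth roots of unity is 1. (For n=1 it is 1; for n=2 it is -1.)

1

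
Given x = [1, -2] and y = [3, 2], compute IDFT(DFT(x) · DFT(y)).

(x ⊛ y)[n] = Σ(m=0 to 1) x[m] · y[(n-m) mod 2]

Computing each output sample:
(x ⊛ y)[0] = -1
(x ⊛ y)[1] = -4

x ⊛ y = [-1, -4]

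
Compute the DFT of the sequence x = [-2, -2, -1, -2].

X[k] = Σ(n=0 to 3) x[n] · ω_4^(nk)
where ω_4 = e^(-2πi/4)

Computing each X[k]:
X[0] = -7
X[1] = -1
X[2] = 1
X[3] = -1

X = [-7, -1, 1, -1]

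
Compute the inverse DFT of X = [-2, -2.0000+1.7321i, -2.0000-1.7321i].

x[n] = (1/3) Σ(k=0 to 2) X[k] · e^(2πikn/3)

Computing each x[n]:
x[0] = -2
x[1] = -1
x[2] = 1

x = [-2, -1, 1]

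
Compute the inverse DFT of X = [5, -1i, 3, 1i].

x[n] = (1/4) Σ(k=0 to 3) X[k] · e^(2πikn/4)

Computing each x[n]:
x[0] = 2
x[1] = 1
x[2] = 2
x[3] = 0

x = [2, 1, 2, 0]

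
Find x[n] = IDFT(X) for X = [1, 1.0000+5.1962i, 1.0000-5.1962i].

x[n] = (1/3) Σ(k=0 to 2) X[k] · e^(2πikn/3)

Computing each x[n]:
x[0] = 1
x[1] = -3
x[2] = 3

x = [1, -3, 3]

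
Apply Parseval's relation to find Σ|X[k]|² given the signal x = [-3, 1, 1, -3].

Parseval: Σ|x[n]|² = (1/N)Σ|X[k]|², so Σ|X[k]|² = N·Σ|x[n]|² = 4·20.0000

Σ|X[k]|² = N·Σ|x[n]|² = 4·20.0000 = 80.0000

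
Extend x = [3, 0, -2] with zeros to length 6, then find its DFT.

Original 3-point DFT: [1, 4.0000-1.7321i, 4.0000+1.7321i]
Zero-padded 6-point DFT provides frequency interpolation.

DFT_6([x, 0, ...]) = [1, 4.0000+1.7321i, 4.0000-1.7321i, 1, 4.0000+1.7321i, 4.0000-1.7321i]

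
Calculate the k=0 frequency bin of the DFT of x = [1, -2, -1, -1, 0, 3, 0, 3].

X[0] = Σ(n=0 to 7) x[n] · ω_8^0 = Σ x[n]
= (1) + (-2) + (-1) + (-1) + (0) + (3) + (0) + (3)

X[0] = 3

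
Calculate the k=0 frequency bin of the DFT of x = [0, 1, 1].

X[0] = Σ(n=0 to 2) x[n] · ω_3^0 = Σ x[n]
= (0) + (1) + (1)

X[0] = 2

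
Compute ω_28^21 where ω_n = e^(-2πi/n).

ω_28^21 = e^(-2πi·21/28)
= cos(-2π·21/28) + i·sin(-2π·21/28)
= cos(-42π/28) + i·sin(-42π/28)

ω_28^21 = cos(-42π/28) + i·sin(-42π/28) = 1i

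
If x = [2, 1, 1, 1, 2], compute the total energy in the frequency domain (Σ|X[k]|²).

Parseval: Σ|x[n]|² = (1/N)Σ|X[k]|², so Σ|X[k]|² = N·Σ|x[n]|² = 5·11.0000

Σ|X[k]|² = N·Σ|x[n]|² = 5·11.0000 = 55.0000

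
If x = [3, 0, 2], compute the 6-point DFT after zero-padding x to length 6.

Original 3-point DFT: [5, 2.0000+1.7321i, 2.0000-1.7321i]
Zero-padded 6-point DFT provides frequency interpolation.

DFT_6([x, 0, ...]) = [5, 2.0000-1.7321i, 2.0000+1.7321i, 5, 2.0000-1.7321i, 2.0000+1.7321i]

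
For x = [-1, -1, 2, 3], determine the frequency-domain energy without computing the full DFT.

Parseval: Σ|x[n]|² = (1/N)Σ|X[k]|², so Σ|X[k]|² = N·Σ|x[n]|² = 4·15.0000

Σ|X[k]|² = N·Σ|x[n]|² = 4·15.0000 = 60.0000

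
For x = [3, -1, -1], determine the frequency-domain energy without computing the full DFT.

Parseval: Σ|x[n]|² = (1/N)Σ|X[k]|², so Σ|X[k]|² = N·Σ|x[n]|² = 3·11.0000

Σ|X[k]|² = N·Σ|x[n]|² = 3·11.0000 = 33.0000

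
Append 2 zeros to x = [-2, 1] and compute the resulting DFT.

Original 2-point DFT: [-1, -3]
Zero-padded 4-point DFT provides frequency interpolation.

DFT_4([x, 0, ...]) = [-1, -2-1i, -3, -2+1i]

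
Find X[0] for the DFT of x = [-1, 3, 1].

X[0] = Σ(n=0 to 2) x[n] · ω_3^0 = Σ x[n]
= (-1) + (3) + (1)

X[0] = 3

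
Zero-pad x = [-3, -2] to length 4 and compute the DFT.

Original 2-point DFT: [-5, -1]
Zero-padded 4-point DFT provides frequency interpolation.

DFT_4([x, 0, ...]) = [-5, -3+2i, -1, -3-2i]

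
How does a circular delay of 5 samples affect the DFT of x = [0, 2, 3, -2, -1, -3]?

Time shift by 5: X_shifted[k] = ω_6^(5k) · X[k]
Shifted x = [2, 3, -2, -1, -3, 0]

DFT(x[n-5]) = [-1, 7.0000-3.4641i, 2.0000-1.7321i, -5, 2.0000+1.7321i, 7.0000+3.4641i]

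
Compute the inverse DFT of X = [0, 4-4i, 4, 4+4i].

x[n] = (1/4) Σ(k=0 to 3) X[k] · e^(2πikn/4)

Computing each x[n]:
x[0] = 3
x[1] = 1
x[2] = -1
x[3] = -3

x = [3, 1, -1, -3]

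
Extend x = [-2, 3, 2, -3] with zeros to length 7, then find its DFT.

Original 4-point DFT: [0, -4-6i, 0, -4+6i]
Zero-padded 7-point DFT provides frequency interpolation.

DFT_7([x, 0, ...]) = [0, 2.1283-2.9937i, -6.3400-4.4025i, -2.7884+3.1868i, -2.7884-3.1868i, -6.3400+4.4025i, 2.1283+2.9937i]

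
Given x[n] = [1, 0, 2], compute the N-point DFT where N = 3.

X[k] = Σ(n=0 to 2) x[n] · ω_3^(nk)
where ω_3 = e^(-2πi/3)

Computing each X[k]:
X[0] = 3
X[1] = 1.7321i
X[2] = -1.7321i

X = [3, 1.7321i, -1.7321i]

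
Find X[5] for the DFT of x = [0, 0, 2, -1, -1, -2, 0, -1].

X[5] = Σ(n=0 to 7) x[n] · ω_8^(5n) where ω_8 = e^(-2πi/8)
= (0)·ω_8^0 + (0)·ω_8^5 + (2)·ω_8^10 + (-1)·ω_8^15 + (-1)·ω_8^20 + (-2)·ω_8^25 + (0)·ω_8^30 + (-1)·ω_8^35

X[5] = -0.4142-0.5858i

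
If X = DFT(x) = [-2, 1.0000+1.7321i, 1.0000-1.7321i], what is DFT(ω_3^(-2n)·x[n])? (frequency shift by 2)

Modulation property: DFT(ω_3^(-2n)·x[n]) = X[(k-2) mod 3], so circularly shift X by 2 positions.

X[k-2] = [1.0000+1.7321i, 1.0000-1.7321i, -2]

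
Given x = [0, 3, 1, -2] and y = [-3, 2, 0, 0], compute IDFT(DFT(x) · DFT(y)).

(x ⊛ y)[n] = Σ(m=0 to 3) x[m] · y[(n-m) mod 4]

Computing each output sample:
(x ⊛ y)[0] = -4
(x ⊛ y)[1] = -9
(x ⊛ y)[2] = 3
(x ⊛ y)[3] = 8

x ⊛ y = [-4, -9, 3, 8]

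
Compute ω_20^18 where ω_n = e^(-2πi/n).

ω_20^18 = e^(-2πi·18/20)
= cos(-2π·18/20) + i·sin(-2π·18/20)
= cos(-36π/20) + i·sin(-36π/20)

ω_20^18 = cos(-36π/20) + i·sin(-36π/20) = 0.8090+0.5878i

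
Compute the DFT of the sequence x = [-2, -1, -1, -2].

X[k] = Σ(n=0 to 3) x[n] · ω_4^(nk)
where ω_4 = e^(-2πi/4)

Computing each X[k]:
X[0] = -6
X[1] = -1-1i
X[2] = 0
X[3] = -1+1i

X = [-6, -1-1i, 0, -1+1i]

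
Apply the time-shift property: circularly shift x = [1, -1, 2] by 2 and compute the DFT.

Time shift by 2: X_shifted[k] = ω_3^(2k) · X[k]
Shifted x = [-1, 2, 1]

DFT(x[n-2]) = [2, -2.5000-0.8660i, -2.5000+0.8660i]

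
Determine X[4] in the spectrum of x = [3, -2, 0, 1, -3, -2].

X[4] = Σ(n=0 to 5) x[n] · ω_6^(4n) where ω_6 = e^(-2πi/6)
= (3)·ω_6^0 + (-2)·ω_6^4 + (0)·ω_6^8 + (1)·ω_6^12 + (-3)·ω_6^16 + (-2)·ω_6^20

X[4] = 7.5000-2.5981i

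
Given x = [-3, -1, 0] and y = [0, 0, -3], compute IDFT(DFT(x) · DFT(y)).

(x ⊛ y)[n] = Σ(m=0 to 2) x[m] · y[(n-m) mod 3]

Computing each output sample:
(x ⊛ y)[0] = 3
(x ⊛ y)[1] = 0
(x ⊛ y)[2] = 9

x ⊛ y = [3, 0, 9]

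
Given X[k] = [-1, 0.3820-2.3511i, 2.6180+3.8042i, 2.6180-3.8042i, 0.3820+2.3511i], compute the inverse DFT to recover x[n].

x[n] = (1/5) Σ(k=0 to 4) X[k] · e^(2πikn/5)

Computing each x[n]:
x[0] = 1
x[1] = -1
x[2] = 2
x[3] = -2
x[4] = -1

x = [1, -1, 2, -2, -1]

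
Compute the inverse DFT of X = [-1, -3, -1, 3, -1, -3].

x[n] = (1/6) Σ(k=0 to 5) X[k] · e^(2πikn/6)

Computing each x[n]:
x[0] = -1
x[1] = -1
x[2] = 1
x[3] = 0
x[4] = 1
x[5] = -1

x = [-1, -1, 1, 0, 1, -1]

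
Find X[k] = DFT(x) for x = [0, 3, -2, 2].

X[k] = Σ(n=0 to 3) x[n] · ω_4^(nk)
where ω_4 = e^(-2πi/4)

Computing each X[k]:
X[0] = 3
X[1] = 2-1i
X[2] = -7
X[3] = 2+1i

X = [3, 2-1i, -7, 2+1i]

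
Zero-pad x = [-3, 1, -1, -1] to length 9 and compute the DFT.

Original 4-point DFT: [-4, -2-2i, -4, -2+2i]
Zero-padded 9-point DFT provides frequency interpolation.

DFT_9([x, 0, ...]) = [-4, -1.9076+1.2080i, -1.3867-1.5088i, -4.0000-1.7321i, -4.2057-0.1188i, -4.2057+0.1188i, -4.0000+1.7321i, -1.3867+1.5088i, -1.9076-1.2080i]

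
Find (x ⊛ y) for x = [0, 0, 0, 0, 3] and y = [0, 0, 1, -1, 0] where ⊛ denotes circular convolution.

(x ⊛ y)[n] = Σ(m=0 to 4) x[m] · y[(n-m) mod 5]

Computing each output sample:
(x ⊛ y)[0] = 0
(x ⊛ y)[1] = 3
(x ⊛ y)[2] = -3
(x ⊛ y)[3] = 0
(x ⊛ y)[4] = 0

x ⊛ y = [0, 3, -3, 0, 0]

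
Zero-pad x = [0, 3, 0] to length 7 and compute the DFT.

Original 3-point DFT: [3, -1.5000-2.5981i, -1.5000+2.5981i]
Zero-padded 7-point DFT provides frequency interpolation.

DFT_7([x, 0, ...]) = [3, 1.8705-2.3455i, -0.6676-2.9248i, -2.7029-1.3017i, -2.7029+1.3017i, -0.6676+2.9248i, 1.8705+2.3455i]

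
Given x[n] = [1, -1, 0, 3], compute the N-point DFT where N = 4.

X[k] = Σ(n=0 to 3) x[n] · ω_4^(nk)
where ω_4 = e^(-2πi/4)

Computing each X[k]:
X[0] = 3
X[1] = 1+4i
X[2] = -1
X[3] = 1-4i

X = [3, 1+4i, -1, 1-4i]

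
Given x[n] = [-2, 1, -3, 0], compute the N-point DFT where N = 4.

X[k] = Σ(n=0 to 3) x[n] · ω_4^(nk)
where ω_4 = e^(-2πi/4)

Computing each X[k]:
X[0] = -4
X[1] = 1-1i
X[2] = -6
X[3] = 1+1i

X = [-4, 1-1i, -6, 1+1i]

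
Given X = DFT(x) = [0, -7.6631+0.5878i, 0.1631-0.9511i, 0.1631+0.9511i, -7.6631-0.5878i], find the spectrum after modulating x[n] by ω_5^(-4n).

Modulation property: DFT(ω_5^(-4n)·x[n]) = X[(k-4) mod 5], so circularly shift X by 4 positions.

X[k-4] = [-7.6631+0.5878i, 0.1631-0.9511i, 0.1631+0.9511i, -7.6631-0.5878i, 0]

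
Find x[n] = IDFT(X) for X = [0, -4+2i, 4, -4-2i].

x[n] = (1/4) Σ(k=0 to 3) X[k] · e^(2πikn/4)

Computing each x[n]:
x[0] = -1
x[1] = -2
x[2] = 3
x[3] = 0

x = [-1, -2, 3, 0]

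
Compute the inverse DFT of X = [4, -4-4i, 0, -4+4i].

x[n] = (1/4) Σ(k=0 to 3) X[k] · e^(2πikn/4)

Computing each x[n]:
x[0] = -1
x[1] = 3
x[2] = 3
x[3] = -1

x = [-1, 3, 3, -1]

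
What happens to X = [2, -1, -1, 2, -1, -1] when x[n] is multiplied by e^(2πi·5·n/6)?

Modulation property: DFT(ω_6^(-5n)·x[n]) = X[(k-5) mod 6], so circularly shift X by 5 positions.

X[k-5] = [-1, -1, 2, -1, -1, 2]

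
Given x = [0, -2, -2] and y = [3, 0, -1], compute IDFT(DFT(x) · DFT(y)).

(x ⊛ y)[n] = Σ(m=0 to 2) x[m] · y[(n-m) mod 3]

Computing each output sample:
(x ⊛ y)[0] = 2
(x ⊛ y)[1] = -4
(x ⊛ y)[2] = -6

x ⊛ y = [2, -4, -6]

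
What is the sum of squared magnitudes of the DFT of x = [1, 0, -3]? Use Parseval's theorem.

Parseval: Σ|x[n]|² = (1/N)Σ|X[k]|², so Σ|X[k]|² = N·Σ|x[n]|² = 3·10.0000

Σ|X[k]|² = N·Σ|x[n]|² = 3·10.0000 = 30.0000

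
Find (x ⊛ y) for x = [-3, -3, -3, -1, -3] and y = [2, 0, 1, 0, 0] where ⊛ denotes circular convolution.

(x ⊛ y)[n] = Σ(m=0 to 4) x[m] · y[(n-m) mod 5]

Computing each output sample:
(x ⊛ y)[0] = -7
(x ⊛ y)[1] = -9
(x ⊛ y)[2] = -9
(x ⊛ y)[3] = -5
(x ⊛ y)[4] = -9

x ⊛ y = [-7, -9, -9, -5, -9]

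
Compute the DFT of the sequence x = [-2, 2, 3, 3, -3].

X[k] = Σ(n=0 to 4) x[n] · ω_5^(nk)
where ω_5 = e^(-2πi/5)

Computing each X[k]:
X[0] = 3
X[1] = -7.1631-4.7553i
X[2] = 0.6631-2.9389i
X[3] = 0.6631+2.9389i
X[4] = -7.1631+4.7553i

X = [3, -7.1631-4.7553i, 0.6631-2.9389i, 0.6631+2.9389i, -7.1631+4.7553i]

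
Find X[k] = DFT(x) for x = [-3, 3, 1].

X[k] = Σ(n=0 to 2) x[n] · ω_3^(nk)
where ω_3 = e^(-2πi/3)

Computing each X[k]:
X[0] = 1
X[1] = -5.0000-1.7321i
X[2] = -5.0000+1.7321i

X = [1, -5.0000-1.7321i, -5.0000+1.7321i]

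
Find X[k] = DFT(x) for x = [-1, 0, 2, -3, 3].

X[k] = Σ(n=0 to 4) x[n] · ω_5^(nk)
where ω_5 = e^(-2πi/5)

Computing each X[k]:
X[0] = 1
X[1] = 0.7361-0.0858i
X[2] = -3.7361+6.5186i
X[3] = -3.7361-6.5186i
X[4] = 0.7361+0.0858i

X = [1, 0.7361-0.0858i, -3.7361+6.5186i, -3.7361-6.5186i, 0.7361+0.0858i]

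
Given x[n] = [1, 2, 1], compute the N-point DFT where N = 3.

X[k] = Σ(n=0 to 2) x[n] · ω_3^(nk)
where ω_3 = e^(-2πi/3)

Computing each X[k]:
X[0] = 4
X[1] = -0.5000-0.8660i
X[2] = -0.5000+0.8660i

X = [4, -0.5000-0.8660i, -0.5000+0.8660i]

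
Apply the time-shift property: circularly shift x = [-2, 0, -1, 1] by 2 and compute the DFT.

Time shift by 2: X_shifted[k] = ω_4^(2k) · X[k]
Shifted x = [-1, 1, -2, 0]

DFT(x[n-2]) = [-2, 1-1i, -4, 1+1i]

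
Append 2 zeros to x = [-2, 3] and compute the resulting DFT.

Original 2-point DFT: [1, -5]
Zero-padded 4-point DFT provides frequency interpolation.

DFT_4([x, 0, ...]) = [1, -2-3i, -5, -2+3i]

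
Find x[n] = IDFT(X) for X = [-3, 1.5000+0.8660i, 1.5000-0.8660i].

x[n] = (1/3) Σ(k=0 to 2) X[k] · e^(2πikn/3)

Computing each x[n]:
x[0] = 0
x[1] = -2
x[2] = -1

x = [0, -2, -1]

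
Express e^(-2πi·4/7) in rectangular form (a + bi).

ω_7^4 = e^(-2πi·4/7)
= cos(-2π·4/7) + i·sin(-2π·4/7)
= cos(-8π/7) + i·sin(-8π/7)

ω_7^4 = cos(-8π/7) + i·sin(-8π/7) = -0.9010+0.4339i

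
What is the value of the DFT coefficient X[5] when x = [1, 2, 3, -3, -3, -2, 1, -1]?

X[5] = Σ(n=0 to 7) x[n] · ω_8^(5n) where ω_8 = e^(-2πi/8)
= (1)·ω_8^0 + (2)·ω_8^5 + (3)·ω_8^10 + (-3)·ω_8^15 + (-3)·ω_8^20 + (-2)·ω_8^25 + (1)·ω_8^30 + (-1)·ω_8^35

X[5] = -0.2426-0.5858i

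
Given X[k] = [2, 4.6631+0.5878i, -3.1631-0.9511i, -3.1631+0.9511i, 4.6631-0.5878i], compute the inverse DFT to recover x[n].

x[n] = (1/5) Σ(k=0 to 4) X[k] · e^(2πikn/5)

Computing each x[n]:
x[0] = 1
x[1] = 2
x[2] = -2
x[3] = -1
x[4] = 2

x = [1, 2, -2, -1, 2]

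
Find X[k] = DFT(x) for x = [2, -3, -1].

X[k] = Σ(n=0 to 2) x[n] · ω_3^(nk)
where ω_3 = e^(-2πi/3)

Computing each X[k]:
X[0] = -2
X[1] = 4.0000+1.7321i
X[2] = 4.0000-1.7321i

X = [-2, 4.0000+1.7321i, 4.0000-1.7321i]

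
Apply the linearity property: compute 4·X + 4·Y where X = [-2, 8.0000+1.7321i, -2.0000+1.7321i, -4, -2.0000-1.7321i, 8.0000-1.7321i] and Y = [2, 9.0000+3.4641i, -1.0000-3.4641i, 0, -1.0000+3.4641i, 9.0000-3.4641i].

By linearity: DFT(4x + 4y) = 4·DFT(x) + 4·DFT(y)
= 4·[-2, 8.0000+1.7321i, -2.0000+1.7321i, -4, -2.0000-1.7321i, 8.0000-1.7321i] + 4·[2, 9.0000+3.4641i, -1.0000-3.4641i, 0, -1.0000+3.4641i, 9.0000-3.4641i]

Computing element-wise:
Z[0] = 4·(-2) + 4·(2) = 0
Z[1] = 4·(8.0000+1.7321i) + 4·(9.0000+3.4641i) = 68.0000+20.7848i
Z[2] = 4·(-2.0000+1.7321i) + 4·(-1.0000-3.4641i) = -12.0000-6.9280i
Z[3] = 4·(-4) + 4·(0) = -16
Z[4] = 4·(-2.0000-1.7321i) + 4·(-1.0000+3.4641i) = -12.0000+6.9280i
Z[5] = 4·(8.0000-1.7321i) + 4·(9.0000-3.4641i) = 68.0000-20.7848i

DFT(4x + 4y) = 4·X + 4·Y = [0, 68.0000+20.7848i, -12.0000-6.9280i, -16, -12.0000+6.9280i, 68.0000-20.7848i]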